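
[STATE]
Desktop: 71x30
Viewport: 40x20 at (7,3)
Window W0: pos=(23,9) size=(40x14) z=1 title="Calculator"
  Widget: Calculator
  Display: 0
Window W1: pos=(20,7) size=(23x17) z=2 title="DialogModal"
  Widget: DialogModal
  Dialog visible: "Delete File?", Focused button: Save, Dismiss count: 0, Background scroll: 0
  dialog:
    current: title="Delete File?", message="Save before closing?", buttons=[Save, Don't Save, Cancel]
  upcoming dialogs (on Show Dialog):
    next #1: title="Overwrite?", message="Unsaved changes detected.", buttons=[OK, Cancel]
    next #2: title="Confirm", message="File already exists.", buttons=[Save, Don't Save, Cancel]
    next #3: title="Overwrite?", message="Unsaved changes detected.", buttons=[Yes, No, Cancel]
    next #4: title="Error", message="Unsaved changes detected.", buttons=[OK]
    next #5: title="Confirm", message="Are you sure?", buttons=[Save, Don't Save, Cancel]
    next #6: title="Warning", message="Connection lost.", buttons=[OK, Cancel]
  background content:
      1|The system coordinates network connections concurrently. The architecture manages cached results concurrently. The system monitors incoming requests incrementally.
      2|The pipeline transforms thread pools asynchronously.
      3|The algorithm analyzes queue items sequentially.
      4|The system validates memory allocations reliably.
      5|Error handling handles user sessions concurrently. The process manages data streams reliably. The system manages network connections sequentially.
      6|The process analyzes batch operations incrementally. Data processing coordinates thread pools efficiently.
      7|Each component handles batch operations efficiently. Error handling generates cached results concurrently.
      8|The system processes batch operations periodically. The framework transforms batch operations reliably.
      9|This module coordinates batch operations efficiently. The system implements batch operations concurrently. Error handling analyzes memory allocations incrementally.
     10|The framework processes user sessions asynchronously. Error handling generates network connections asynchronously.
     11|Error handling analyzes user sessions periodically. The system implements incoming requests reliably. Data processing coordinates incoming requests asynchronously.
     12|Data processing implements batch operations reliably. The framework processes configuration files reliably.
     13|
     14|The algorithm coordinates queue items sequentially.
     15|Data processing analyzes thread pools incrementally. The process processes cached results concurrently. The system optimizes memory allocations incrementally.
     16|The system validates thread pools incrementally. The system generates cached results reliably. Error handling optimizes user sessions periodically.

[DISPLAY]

                                        
                                        
                                        
                                        
             ┏━━━━━━━━━━━━━━━━━━━━━┓    
             ┃ DialogModal         ┃    
             ┠─────────────────────┨━━━━
             ┃The system coordinate┃    
             ┃The pipeline transfor┃────
             ┃The algorithm analyze┃    
             ┃The system validates ┃    
             ┃Er┌───────────────┐le┃    
             ┃Th│  Delete File? │s ┃    
             ┃Ea│Save before clo│le┃    
             ┃Th│[Save]  Don't S│s ┃    
             ┃Th└───────────────┘at┃    
             ┃The framework process┃    
             ┃Error handling analyz┃    
             ┃Data processing imple┃    
             ┃                     ┃━━━━


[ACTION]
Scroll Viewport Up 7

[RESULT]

                                        
                                        
                                        
                                        
                                        
                                        
                                        
             ┏━━━━━━━━━━━━━━━━━━━━━┓    
             ┃ DialogModal         ┃    
             ┠─────────────────────┨━━━━
             ┃The system coordinate┃    
             ┃The pipeline transfor┃────
             ┃The algorithm analyze┃    
             ┃The system validates ┃    
             ┃Er┌───────────────┐le┃    
             ┃Th│  Delete File? │s ┃    
             ┃Ea│Save before clo│le┃    
             ┃Th│[Save]  Don't S│s ┃    
             ┃Th└───────────────┘at┃    
             ┃The framework process┃    


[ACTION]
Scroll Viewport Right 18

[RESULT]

                                        
                                        
                                        
                                        
                                        
                                        
                                        
━━━━━━━━━━━━━━━━━┓                      
logModal         ┃                      
─────────────────┨━━━━━━━━━━━━━━━━━━━┓  
system coordinate┃                   ┃  
pipeline transfor┃───────────────────┨  
algorithm analyze┃                  0┃  
system validates ┃                   ┃  
──────────────┐le┃                   ┃  
 Delete File? │s ┃                   ┃  
ave before clo│le┃                   ┃  
Save]  Don't S│s ┃                   ┃  
──────────────┘at┃                   ┃  
framework process┃                   ┃  


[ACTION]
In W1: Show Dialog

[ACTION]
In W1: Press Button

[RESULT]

                                        
                                        
                                        
                                        
                                        
                                        
                                        
━━━━━━━━━━━━━━━━━┓                      
logModal         ┃                      
─────────────────┨━━━━━━━━━━━━━━━━━━━┓  
system coordinate┃                   ┃  
pipeline transfor┃───────────────────┨  
algorithm analyze┃                  0┃  
system validates ┃                   ┃  
r handling handle┃                   ┃  
process analyzes ┃                   ┃  
 component handle┃                   ┃  
system processes ┃                   ┃  
 module coordinat┃                   ┃  
framework process┃                   ┃  


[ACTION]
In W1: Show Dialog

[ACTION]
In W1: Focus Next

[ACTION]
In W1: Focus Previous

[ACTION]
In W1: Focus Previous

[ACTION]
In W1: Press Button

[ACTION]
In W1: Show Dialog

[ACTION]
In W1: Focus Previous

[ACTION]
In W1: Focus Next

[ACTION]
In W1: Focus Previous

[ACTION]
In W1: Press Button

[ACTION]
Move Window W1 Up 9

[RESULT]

━━━━━━━━━━━━━━━━━┓                      
logModal         ┃                      
─────────────────┨                      
system coordinate┃                      
pipeline transfor┃                      
algorithm analyze┃                      
system validates ┃                      
r handling handle┃                      
process analyzes ┃                      
 component handle┃━━━━━━━━━━━━━━━━━━━┓  
system processes ┃                   ┃  
 module coordinat┃───────────────────┨  
framework process┃                  0┃  
r handling analyz┃                   ┃  
 processing imple┃                   ┃  
                 ┃                   ┃  
━━━━━━━━━━━━━━━━━┛                   ┃  
───┼───┼───┼───┤                     ┃  
 1 │ 2 │ 3 │ - │                     ┃  
───┼───┼───┼───┤                     ┃  


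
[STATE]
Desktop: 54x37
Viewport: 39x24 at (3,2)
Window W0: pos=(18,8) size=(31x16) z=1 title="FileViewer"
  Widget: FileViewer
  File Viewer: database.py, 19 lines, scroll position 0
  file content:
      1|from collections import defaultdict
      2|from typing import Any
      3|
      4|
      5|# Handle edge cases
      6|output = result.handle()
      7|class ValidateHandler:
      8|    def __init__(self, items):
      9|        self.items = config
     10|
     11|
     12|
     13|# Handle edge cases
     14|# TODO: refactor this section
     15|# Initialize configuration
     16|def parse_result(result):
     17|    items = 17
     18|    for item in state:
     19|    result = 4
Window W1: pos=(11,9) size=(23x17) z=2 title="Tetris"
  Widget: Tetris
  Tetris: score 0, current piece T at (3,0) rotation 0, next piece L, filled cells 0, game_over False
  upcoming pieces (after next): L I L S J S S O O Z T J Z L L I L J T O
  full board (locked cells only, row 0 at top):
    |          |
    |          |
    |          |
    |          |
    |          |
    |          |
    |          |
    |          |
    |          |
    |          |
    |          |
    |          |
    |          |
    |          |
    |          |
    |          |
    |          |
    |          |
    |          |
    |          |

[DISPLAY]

                                       
                                       
                                       
                                       
                                       
                                       
               ┏━━━━━━━━━━━━━━━━━━━━━━━
        ┏━━━━━━━━━━━━━━━━━━━━━┓        
        ┃ Tetris              ┃────────
        ┠─────────────────────┨s import
        ┃          │Next:     ┃ort Any 
        ┃          │  ▒       ┃        
        ┃          │▒▒▒       ┃        
        ┃          │          ┃ases    
        ┃          │          ┃.handle(
        ┃          │          ┃andler: 
        ┃          │Score:    ┃_(self, 
        ┃          │0         ┃ems = co
        ┃          │          ┃        
        ┃          │          ┃        
        ┃          │          ┃        
        ┃          │          ┃━━━━━━━━
        ┃          │          ┃        
        ┗━━━━━━━━━━━━━━━━━━━━━┛        


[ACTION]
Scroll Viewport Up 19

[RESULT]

                                       
                                       
                                       
                                       
                                       
                                       
                                       
                                       
               ┏━━━━━━━━━━━━━━━━━━━━━━━
        ┏━━━━━━━━━━━━━━━━━━━━━┓        
        ┃ Tetris              ┃────────
        ┠─────────────────────┨s import
        ┃          │Next:     ┃ort Any 
        ┃          │  ▒       ┃        
        ┃          │▒▒▒       ┃        
        ┃          │          ┃ases    
        ┃          │          ┃.handle(
        ┃          │          ┃andler: 
        ┃          │Score:    ┃_(self, 
        ┃          │0         ┃ems = co
        ┃          │          ┃        
        ┃          │          ┃        
        ┃          │          ┃        
        ┃          │          ┃━━━━━━━━


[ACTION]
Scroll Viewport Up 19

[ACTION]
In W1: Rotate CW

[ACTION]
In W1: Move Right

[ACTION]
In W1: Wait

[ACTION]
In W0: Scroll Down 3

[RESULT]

                                       
                                       
                                       
                                       
                                       
                                       
                                       
                                       
               ┏━━━━━━━━━━━━━━━━━━━━━━━
        ┏━━━━━━━━━━━━━━━━━━━━━┓        
        ┃ Tetris              ┃────────
        ┠─────────────────────┨        
        ┃          │Next:     ┃ases    
        ┃          │  ▒       ┃.handle(
        ┃          │▒▒▒       ┃andler: 
        ┃          │          ┃_(self, 
        ┃          │          ┃ems = co
        ┃          │          ┃        
        ┃          │Score:    ┃        
        ┃          │0         ┃        
        ┃          │          ┃ases    
        ┃          │          ┃r this s
        ┃          │          ┃nfigurat
        ┃          │          ┃━━━━━━━━


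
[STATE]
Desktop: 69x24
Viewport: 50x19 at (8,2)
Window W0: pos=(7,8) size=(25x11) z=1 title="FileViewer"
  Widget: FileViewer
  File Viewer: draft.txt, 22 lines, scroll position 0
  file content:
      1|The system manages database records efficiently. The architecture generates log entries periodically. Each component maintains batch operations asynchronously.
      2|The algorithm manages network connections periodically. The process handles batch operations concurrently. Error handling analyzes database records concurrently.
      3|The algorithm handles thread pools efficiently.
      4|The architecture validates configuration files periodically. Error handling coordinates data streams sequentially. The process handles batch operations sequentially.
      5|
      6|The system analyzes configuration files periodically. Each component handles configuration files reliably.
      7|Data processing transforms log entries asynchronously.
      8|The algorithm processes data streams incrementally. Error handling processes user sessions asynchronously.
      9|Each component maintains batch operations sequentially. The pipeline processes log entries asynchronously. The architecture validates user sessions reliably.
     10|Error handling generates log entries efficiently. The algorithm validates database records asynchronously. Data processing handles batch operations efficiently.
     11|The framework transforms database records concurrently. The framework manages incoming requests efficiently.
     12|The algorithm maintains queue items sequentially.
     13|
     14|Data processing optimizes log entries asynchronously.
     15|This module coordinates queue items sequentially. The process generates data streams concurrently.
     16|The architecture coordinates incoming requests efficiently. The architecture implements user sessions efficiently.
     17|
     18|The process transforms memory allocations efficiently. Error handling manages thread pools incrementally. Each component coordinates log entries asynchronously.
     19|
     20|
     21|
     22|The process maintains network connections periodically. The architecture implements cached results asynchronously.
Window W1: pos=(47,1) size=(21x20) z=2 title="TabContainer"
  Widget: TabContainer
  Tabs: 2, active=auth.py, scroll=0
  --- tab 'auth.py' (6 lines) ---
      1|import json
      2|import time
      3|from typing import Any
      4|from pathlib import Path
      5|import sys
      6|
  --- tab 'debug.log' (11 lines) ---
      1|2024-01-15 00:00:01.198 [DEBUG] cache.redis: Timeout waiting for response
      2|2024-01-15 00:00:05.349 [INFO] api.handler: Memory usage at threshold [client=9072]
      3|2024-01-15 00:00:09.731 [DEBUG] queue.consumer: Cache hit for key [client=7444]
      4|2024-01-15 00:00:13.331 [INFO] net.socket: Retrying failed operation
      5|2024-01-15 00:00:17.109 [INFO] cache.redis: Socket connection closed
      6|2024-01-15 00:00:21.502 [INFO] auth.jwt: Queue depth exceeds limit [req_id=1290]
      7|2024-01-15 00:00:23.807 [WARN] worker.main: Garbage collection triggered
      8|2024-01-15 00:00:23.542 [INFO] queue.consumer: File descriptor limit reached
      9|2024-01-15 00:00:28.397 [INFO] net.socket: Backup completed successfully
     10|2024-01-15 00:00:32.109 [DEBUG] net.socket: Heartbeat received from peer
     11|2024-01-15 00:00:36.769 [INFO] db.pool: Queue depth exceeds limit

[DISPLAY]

                                       ┃ TabContai
                                       ┠──────────
                                       ┃[auth.py]│
                                       ┃──────────
                                       ┃import jso
                                       ┃import tim
━━━━━━━━━━━━━━━━━━━━━━━┓               ┃from typin
 FileViewer            ┃               ┃from pathl
───────────────────────┨               ┃import sys
The system manages dat▲┃               ┃          
The algorithm manages █┃               ┃          
The algorithm handles ░┃               ┃          
The architecture valid░┃               ┃          
                      ░┃               ┃          
The system analyzes co░┃               ┃          
Data processing transf▼┃               ┃          
━━━━━━━━━━━━━━━━━━━━━━━┛               ┃          
                                       ┃          
                                       ┗━━━━━━━━━━


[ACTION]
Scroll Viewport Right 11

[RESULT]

                            ┃ TabContainer      ┃ 
                            ┠───────────────────┨ 
                            ┃[auth.py]│ debug.lo┃ 
                            ┃───────────────────┃ 
                            ┃import json        ┃ 
                            ┃import time        ┃ 
━━━━━━━━━━━━┓               ┃from typing import ┃ 
            ┃               ┃from pathlib import┃ 
────────────┨               ┃import sys         ┃ 
manages dat▲┃               ┃                   ┃ 
hm manages █┃               ┃                   ┃ 
hm handles ░┃               ┃                   ┃ 
cture valid░┃               ┃                   ┃ 
           ░┃               ┃                   ┃ 
analyzes co░┃               ┃                   ┃ 
sing transf▼┃               ┃                   ┃ 
━━━━━━━━━━━━┛               ┃                   ┃ 
                            ┃                   ┃ 
                            ┗━━━━━━━━━━━━━━━━━━━┛ 


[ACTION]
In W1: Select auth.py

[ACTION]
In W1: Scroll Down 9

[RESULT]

                            ┃ TabContainer      ┃ 
                            ┠───────────────────┨ 
                            ┃[auth.py]│ debug.lo┃ 
                            ┃───────────────────┃ 
                            ┃                   ┃ 
                            ┃                   ┃ 
━━━━━━━━━━━━┓               ┃                   ┃ 
            ┃               ┃                   ┃ 
────────────┨               ┃                   ┃ 
manages dat▲┃               ┃                   ┃ 
hm manages █┃               ┃                   ┃ 
hm handles ░┃               ┃                   ┃ 
cture valid░┃               ┃                   ┃ 
           ░┃               ┃                   ┃ 
analyzes co░┃               ┃                   ┃ 
sing transf▼┃               ┃                   ┃ 
━━━━━━━━━━━━┛               ┃                   ┃ 
                            ┃                   ┃ 
                            ┗━━━━━━━━━━━━━━━━━━━┛ 


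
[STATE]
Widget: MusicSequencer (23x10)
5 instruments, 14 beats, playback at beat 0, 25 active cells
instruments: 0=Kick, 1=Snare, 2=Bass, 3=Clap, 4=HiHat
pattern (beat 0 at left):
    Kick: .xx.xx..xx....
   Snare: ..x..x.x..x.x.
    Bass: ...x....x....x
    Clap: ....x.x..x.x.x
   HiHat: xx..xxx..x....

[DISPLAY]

      ▼1234567890123   
  Kick·██·██··██····   
 Snare··█··█·█··█·█·   
  Bass···█····█····█   
  Clap····█·█··█·█·█   
 HiHat██··███··█····   
                       
                       
                       
                       


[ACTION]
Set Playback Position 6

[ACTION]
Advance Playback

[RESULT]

      0123456▼890123   
  Kick·██·██··██····   
 Snare··█··█·█··█·█·   
  Bass···█····█····█   
  Clap····█·█··█·█·█   
 HiHat██··███··█····   
                       
                       
                       
                       


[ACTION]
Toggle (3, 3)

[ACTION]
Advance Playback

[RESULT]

      01234567▼90123   
  Kick·██·██··██····   
 Snare··█··█·█··█·█·   
  Bass···█····█····█   
  Clap···██·█··█·█·█   
 HiHat██··███··█····   
                       
                       
                       
                       


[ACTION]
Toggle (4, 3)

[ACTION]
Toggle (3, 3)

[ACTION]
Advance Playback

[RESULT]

      012345678▼0123   
  Kick·██·██··██····   
 Snare··█··█·█··█·█·   
  Bass···█····█····█   
  Clap····█·█··█·█·█   
 HiHat██·████··█····   
                       
                       
                       
                       


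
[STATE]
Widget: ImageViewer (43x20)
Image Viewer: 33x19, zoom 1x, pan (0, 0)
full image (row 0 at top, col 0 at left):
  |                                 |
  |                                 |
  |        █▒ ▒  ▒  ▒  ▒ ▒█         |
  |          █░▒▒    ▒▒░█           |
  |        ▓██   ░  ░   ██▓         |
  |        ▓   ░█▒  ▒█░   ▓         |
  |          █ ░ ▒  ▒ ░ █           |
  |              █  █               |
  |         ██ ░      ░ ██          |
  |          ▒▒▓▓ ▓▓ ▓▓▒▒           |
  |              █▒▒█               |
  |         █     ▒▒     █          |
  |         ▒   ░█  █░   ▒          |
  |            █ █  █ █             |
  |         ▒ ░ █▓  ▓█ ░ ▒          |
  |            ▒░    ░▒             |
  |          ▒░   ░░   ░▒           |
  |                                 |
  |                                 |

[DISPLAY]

                                           
                                           
        █▒ ▒  ▒  ▒  ▒ ▒█                   
          █░▒▒    ▒▒░█                     
        ▓██   ░  ░   ██▓                   
        ▓   ░█▒  ▒█░   ▓                   
          █ ░ ▒  ▒ ░ █                     
              █  █                         
         ██ ░      ░ ██                    
          ▒▒▓▓ ▓▓ ▓▓▒▒                     
              █▒▒█                         
         █     ▒▒     █                    
         ▒   ░█  █░   ▒                    
            █ █  █ █                       
         ▒ ░ █▓  ▓█ ░ ▒                    
            ▒░    ░▒                       
          ▒░   ░░   ░▒                     
                                           
                                           
                                           


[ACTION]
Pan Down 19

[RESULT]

                                           
                                           
                                           
                                           
                                           
                                           
                                           
                                           
                                           
                                           
                                           
                                           
                                           
                                           
                                           
                                           
                                           
                                           
                                           
                                           


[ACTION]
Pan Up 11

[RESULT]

         ██ ░      ░ ██                    
          ▒▒▓▓ ▓▓ ▓▓▒▒                     
              █▒▒█                         
         █     ▒▒     █                    
         ▒   ░█  █░   ▒                    
            █ █  █ █                       
         ▒ ░ █▓  ▓█ ░ ▒                    
            ▒░    ░▒                       
          ▒░   ░░   ░▒                     
                                           
                                           
                                           
                                           
                                           
                                           
                                           
                                           
                                           
                                           
                                           


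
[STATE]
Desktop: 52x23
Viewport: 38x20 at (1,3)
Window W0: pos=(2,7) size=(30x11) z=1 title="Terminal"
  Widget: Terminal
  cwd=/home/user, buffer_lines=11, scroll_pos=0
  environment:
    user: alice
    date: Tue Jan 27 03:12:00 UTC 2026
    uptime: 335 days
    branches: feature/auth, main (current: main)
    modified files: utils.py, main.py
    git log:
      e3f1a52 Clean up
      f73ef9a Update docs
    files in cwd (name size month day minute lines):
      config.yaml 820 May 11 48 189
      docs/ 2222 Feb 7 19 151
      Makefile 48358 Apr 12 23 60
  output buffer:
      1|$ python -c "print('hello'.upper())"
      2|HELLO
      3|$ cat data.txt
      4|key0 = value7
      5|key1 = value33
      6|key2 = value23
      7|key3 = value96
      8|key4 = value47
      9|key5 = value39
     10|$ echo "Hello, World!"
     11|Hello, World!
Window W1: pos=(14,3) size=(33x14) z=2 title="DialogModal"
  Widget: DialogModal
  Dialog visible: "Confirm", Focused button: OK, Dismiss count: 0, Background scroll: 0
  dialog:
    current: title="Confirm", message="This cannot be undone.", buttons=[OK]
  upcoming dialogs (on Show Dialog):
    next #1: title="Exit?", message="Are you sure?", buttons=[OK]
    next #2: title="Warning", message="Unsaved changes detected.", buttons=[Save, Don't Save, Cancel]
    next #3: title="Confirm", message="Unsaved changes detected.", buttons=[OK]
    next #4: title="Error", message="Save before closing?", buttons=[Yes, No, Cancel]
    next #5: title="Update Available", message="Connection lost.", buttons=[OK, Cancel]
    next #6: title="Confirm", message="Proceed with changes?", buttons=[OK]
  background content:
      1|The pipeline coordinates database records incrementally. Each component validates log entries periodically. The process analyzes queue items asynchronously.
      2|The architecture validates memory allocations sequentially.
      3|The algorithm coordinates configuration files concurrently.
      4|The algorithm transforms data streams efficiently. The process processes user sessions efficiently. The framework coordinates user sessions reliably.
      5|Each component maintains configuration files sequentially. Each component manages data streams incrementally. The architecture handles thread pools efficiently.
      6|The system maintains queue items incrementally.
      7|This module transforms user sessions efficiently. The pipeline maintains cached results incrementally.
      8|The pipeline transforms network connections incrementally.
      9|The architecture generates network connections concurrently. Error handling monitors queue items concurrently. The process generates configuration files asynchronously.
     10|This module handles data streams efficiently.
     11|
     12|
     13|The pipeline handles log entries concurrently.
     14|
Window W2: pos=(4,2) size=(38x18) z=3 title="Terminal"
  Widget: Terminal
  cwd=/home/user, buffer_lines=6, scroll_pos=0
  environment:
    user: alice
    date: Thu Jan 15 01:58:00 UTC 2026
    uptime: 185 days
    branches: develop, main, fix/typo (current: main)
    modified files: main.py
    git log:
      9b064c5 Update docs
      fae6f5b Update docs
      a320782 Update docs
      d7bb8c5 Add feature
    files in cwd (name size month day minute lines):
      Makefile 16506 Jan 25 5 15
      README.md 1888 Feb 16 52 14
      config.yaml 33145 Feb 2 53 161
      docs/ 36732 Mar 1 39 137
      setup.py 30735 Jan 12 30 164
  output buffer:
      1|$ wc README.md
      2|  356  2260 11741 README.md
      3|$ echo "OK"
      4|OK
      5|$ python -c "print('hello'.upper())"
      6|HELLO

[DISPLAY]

   ┃ Terminal                         
   ┠──────────────────────────────────
   ┃$ wc README.md                    
   ┃  356  2260 11741 README.md       
 ┏━┃$ echo "OK"                       
 ┃ ┃OK                                
 ┠─┃$ python -c "print('hello'.upper()
 ┃$┃HELLO                             
 ┃H┃$ █                               
 ┃$┃                                  
 ┃k┃                                  
 ┃k┃                                  
 ┃k┃                                  
 ┃k┃                                  
 ┗━┃                                  
   ┃                                  
   ┗━━━━━━━━━━━━━━━━━━━━━━━━━━━━━━━━━━
                                      
                                      
                                      


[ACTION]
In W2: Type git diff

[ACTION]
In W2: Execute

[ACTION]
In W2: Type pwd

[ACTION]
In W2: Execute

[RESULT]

   ┃ Terminal                         
   ┠──────────────────────────────────
   ┃$ echo "OK"                       
   ┃OK                                
 ┏━┃$ python -c "print('hello'.upper()
 ┃ ┃HELLO                             
 ┠─┃$ git diff                        
 ┃$┃diff --git a/main.py b/main.py    
 ┃H┃--- a/main.py                     
 ┃$┃+++ b/main.py                     
 ┃k┃@@ -1,3 +1,4 @@                   
 ┃k┃+# updated                        
 ┃k┃ import sys                       
 ┃k┃$ pwd                             
 ┗━┃/home/user                        
   ┃$ █                               
   ┗━━━━━━━━━━━━━━━━━━━━━━━━━━━━━━━━━━
                                      
                                      
                                      


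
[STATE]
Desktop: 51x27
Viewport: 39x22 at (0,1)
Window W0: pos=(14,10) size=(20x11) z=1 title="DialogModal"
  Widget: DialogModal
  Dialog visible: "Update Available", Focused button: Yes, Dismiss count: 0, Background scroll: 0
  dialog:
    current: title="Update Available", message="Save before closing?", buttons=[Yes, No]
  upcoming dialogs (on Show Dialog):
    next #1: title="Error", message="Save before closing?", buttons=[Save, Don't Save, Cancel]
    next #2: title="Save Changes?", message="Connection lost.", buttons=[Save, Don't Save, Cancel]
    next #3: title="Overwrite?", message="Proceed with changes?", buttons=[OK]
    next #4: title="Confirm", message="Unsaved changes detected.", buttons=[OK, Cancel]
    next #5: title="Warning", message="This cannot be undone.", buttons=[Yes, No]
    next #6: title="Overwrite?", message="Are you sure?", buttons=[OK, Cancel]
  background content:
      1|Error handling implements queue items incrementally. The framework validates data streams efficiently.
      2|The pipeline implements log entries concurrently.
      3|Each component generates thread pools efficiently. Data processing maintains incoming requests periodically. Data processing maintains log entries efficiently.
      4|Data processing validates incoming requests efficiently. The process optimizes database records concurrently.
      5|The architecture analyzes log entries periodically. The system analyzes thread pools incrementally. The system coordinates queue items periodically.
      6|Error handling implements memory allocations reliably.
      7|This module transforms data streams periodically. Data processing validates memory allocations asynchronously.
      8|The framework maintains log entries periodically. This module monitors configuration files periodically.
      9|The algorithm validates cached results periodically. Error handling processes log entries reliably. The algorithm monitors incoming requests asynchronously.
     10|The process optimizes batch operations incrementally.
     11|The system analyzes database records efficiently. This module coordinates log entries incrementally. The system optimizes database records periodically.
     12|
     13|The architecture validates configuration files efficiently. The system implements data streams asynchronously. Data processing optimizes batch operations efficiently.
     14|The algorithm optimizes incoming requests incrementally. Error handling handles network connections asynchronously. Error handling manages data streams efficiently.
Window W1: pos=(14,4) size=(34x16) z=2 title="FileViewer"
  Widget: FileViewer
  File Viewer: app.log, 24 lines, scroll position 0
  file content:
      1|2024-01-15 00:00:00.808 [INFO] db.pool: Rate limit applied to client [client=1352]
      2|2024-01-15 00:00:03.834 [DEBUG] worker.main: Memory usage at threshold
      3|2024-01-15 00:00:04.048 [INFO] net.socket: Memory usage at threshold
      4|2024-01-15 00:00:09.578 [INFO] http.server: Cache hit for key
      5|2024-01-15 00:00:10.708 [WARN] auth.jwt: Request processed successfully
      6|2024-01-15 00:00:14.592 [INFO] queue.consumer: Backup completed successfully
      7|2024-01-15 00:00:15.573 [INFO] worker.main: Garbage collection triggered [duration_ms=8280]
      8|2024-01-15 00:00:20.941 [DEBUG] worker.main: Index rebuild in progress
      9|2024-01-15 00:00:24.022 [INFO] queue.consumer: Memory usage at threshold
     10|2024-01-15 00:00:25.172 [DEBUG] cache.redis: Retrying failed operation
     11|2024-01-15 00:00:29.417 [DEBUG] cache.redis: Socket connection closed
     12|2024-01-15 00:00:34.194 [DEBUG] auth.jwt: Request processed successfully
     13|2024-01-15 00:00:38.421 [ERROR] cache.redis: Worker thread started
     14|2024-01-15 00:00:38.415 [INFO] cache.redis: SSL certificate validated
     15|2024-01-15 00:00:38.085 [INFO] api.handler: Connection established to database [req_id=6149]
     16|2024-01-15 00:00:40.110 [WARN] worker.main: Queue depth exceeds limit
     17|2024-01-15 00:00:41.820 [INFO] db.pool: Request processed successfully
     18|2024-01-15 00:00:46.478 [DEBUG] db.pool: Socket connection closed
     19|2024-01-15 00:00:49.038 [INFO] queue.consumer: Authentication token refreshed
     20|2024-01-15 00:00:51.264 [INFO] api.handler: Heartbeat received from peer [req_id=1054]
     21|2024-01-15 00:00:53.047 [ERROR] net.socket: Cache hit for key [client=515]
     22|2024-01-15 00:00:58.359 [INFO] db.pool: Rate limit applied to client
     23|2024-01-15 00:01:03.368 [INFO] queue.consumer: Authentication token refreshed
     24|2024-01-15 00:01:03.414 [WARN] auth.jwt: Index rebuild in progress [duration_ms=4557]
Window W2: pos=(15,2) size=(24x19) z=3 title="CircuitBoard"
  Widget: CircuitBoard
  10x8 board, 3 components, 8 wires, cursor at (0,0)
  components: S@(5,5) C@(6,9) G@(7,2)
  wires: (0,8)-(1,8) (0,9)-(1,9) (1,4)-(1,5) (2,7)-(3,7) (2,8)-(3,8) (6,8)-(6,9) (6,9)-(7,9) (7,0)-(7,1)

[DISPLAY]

                                       
               ┏━━━━━━━━━━━━━━━━━━━━━━┓
               ┃ CircuitBoard         ┃
              ┏┠──────────────────────┨
              ┃┃   0 1 2 3 4 5 6 7 8 9┃
              ┠┃0  [.]                ┃
              ┃┃                      ┃
              ┃┃1                   · ┃
              ┃┃                      ┃
              ┃┃2                     ┃
              ┃┃                      ┃
              ┃┃3                     ┃
              ┃┃                      ┃
              ┃┃4                     ┃
              ┃┃                      ┃
              ┃┃5                     ┃
              ┃┃                      ┃
              ┃┃6                     ┃
              ┗┃                      ┃
              ┗┗━━━━━━━━━━━━━━━━━━━━━━┛
                                       
                                       


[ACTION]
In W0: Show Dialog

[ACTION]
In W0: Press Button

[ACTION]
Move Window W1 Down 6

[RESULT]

                                       
               ┏━━━━━━━━━━━━━━━━━━━━━━┓
               ┃ CircuitBoard         ┃
               ┠──────────────────────┨
               ┃   0 1 2 3 4 5 6 7 8 9┃
               ┃0  [.]                ┃
               ┃                      ┃
               ┃1                   · ┃
               ┃                      ┃
              ┏┃2                     ┃
              ┃┃                      ┃
              ┠┃3                     ┃
              ┃┃                      ┃
              ┃┃4                     ┃
              ┃┃                      ┃
              ┃┃5                     ┃
              ┃┃                      ┃
              ┃┃6                     ┃
              ┃┃                      ┃
              ┃┗━━━━━━━━━━━━━━━━━━━━━━┛
              ┃2024-01-15 00:00:24.022 
              ┃2024-01-15 00:00:25.172 


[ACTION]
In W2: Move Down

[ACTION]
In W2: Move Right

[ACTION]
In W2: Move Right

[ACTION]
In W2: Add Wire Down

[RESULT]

                                       
               ┏━━━━━━━━━━━━━━━━━━━━━━┓
               ┃ CircuitBoard         ┃
               ┠──────────────────────┨
               ┃   0 1 2 3 4 5 6 7 8 9┃
               ┃0                     ┃
               ┃                      ┃
               ┃1          [.]      · ┃
               ┃            │         ┃
              ┏┃2           ·         ┃
              ┃┃                      ┃
              ┠┃3                     ┃
              ┃┃                      ┃
              ┃┃4                     ┃
              ┃┃                      ┃
              ┃┃5                     ┃
              ┃┃                      ┃
              ┃┃6                     ┃
              ┃┃                      ┃
              ┃┗━━━━━━━━━━━━━━━━━━━━━━┛
              ┃2024-01-15 00:00:24.022 
              ┃2024-01-15 00:00:25.172 
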